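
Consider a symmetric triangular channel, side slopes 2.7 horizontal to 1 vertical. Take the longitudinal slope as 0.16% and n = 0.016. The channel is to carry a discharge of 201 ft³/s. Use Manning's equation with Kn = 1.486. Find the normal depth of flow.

Manning's equation rearranged: A R^(2/3) = nQ / (1.486·√S) = 0.016 × 201 / (1.486 × √0.0016) = 54.1.
Try y = 3.19 ft: A R^(2/3) = 35.93 — too small.
Try y = 4.35 ft: A R^(2/3) = 82.17 — too large.
Try y = 3.72 ft: A R^(2/3) = 54.14 — close enough.

y_n = 3.72 ft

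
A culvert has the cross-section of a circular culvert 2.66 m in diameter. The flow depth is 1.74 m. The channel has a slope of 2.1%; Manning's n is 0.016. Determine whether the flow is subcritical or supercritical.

For a circular section of diameter D = 2.66 m at depth y = 1.74 m, the central angle is θ = 2 arccos(1 − 2y/D) = 3.768 rad. Then A = (D²/8)(θ − sin θ) = 3.852 m² and P = Dθ/2 = 5.012 m.
Hydraulic radius R = A/P = 3.852/5.012 = 0.7685 m.
V = (1/n) R^(2/3) √S = (1/0.016) × 0.7685^(2/3) × √0.021 = 7.599 m/s. Hydraulic depth D_h = A/T = 3.852/2.53 = 1.522 m.
Froude number Fr = V/√(g·D_h) = 7.599/√(9.81×1.522) = 1.97, which is greater than 1, so the flow is supercritical.

supercritical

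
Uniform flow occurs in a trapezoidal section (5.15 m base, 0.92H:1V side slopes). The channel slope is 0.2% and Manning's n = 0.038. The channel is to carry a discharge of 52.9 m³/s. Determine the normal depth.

y_n = 3.44 m

Manning's equation rearranged: A R^(2/3) = nQ / (1·√S) = 0.038 × 52.9 / (√0.002) = 44.95.
Trying y = 4 m: A R^(2/3) = 59.83 — high.
Trying y = 2.35 m: A R^(2/3) = 22.41 — low.
Trying y = 3.44 m: A R^(2/3) = 44.99 — close enough.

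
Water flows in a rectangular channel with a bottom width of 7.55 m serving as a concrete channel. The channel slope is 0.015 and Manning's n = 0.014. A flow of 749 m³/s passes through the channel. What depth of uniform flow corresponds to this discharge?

Manning's equation rearranged: A R^(2/3) = nQ / (1·√S) = 0.014 × 749 / (√0.015) = 85.62.
Trying y = 8.06 m: A R^(2/3) = 114.2 — over.
Trying y = 5.65 m: A R^(2/3) = 73.53 — short.
Trying y = 6.38 m: A R^(2/3) = 85.67 — close enough.

y_n = 6.38 m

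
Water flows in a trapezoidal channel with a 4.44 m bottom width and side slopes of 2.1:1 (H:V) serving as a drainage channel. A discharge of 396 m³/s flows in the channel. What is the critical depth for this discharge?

y_c = 4.97 m

At critical depth, Q² T / (g A³) = 1, i.e. A³/T = Q²/g = 396²/9.81 = 15990.
At y = 5.54 m: A³/T = 25490 — over.
At y = 4.41 m: A³/T = 9606 — short.
At y = 4.97 m: A³/T = 15970 — matches.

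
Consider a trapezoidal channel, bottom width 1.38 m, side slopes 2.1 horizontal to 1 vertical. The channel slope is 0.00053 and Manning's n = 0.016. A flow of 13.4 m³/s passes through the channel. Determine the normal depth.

Manning's equation rearranged: A R^(2/3) = nQ / (1·√S) = 0.016 × 13.4 / (√0.00053) = 9.313.
Try y = 1.5 m: A R^(2/3) = 5.919 — short.
Try y = 2.15 m: A R^(2/3) = 13.62 — over.
Try y = 1.83 m: A R^(2/3) = 9.341 — ≈ 9.313.

y_n = 1.83 m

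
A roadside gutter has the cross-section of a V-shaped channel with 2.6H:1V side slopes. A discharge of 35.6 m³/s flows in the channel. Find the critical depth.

At critical depth, Q² T / (g A³) = 1, i.e. A³/T = Q²/g = 35.6²/9.81 = 129.2.
Try y = 2.49 m: A³/T = 323.5 — high.
Try y = 1.43 m: A³/T = 20.21 — low.
Try y = 2.07 m: A³/T = 128.5 — ≈ 129.2.

y_c = 2.07 m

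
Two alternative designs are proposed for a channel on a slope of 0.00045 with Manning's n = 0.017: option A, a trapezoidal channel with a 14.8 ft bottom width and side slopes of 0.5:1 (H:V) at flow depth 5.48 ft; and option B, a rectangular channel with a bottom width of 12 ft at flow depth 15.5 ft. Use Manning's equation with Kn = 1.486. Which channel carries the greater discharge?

Channel A: With bottom width b = 14.8 ft and side slope z = 0.5: A = (b + zy)y = (14.8 + 0.5×5.48)×5.48 = 96.12 ft²; P = b + 2y√(1+z²) = 14.8 + 2×5.48×1.118 = 27.05 ft. Hydraulic radius R = A/P = 96.12/27.05 = 3.553 ft. Q_A = (1.486/0.017)·96.12·3.553^(2/3)·√0.00045 = 415 ft³/s.
Channel B: Flow area A = b·y = 12 × 15.5 = 186 ft². Wetted perimeter P = b + 2y = 12 + 2×15.5 = 43 ft. Hydraulic radius R = A/P = 186/43 = 4.326 ft. Q_B = (1.486/0.017)·186·4.326^(2/3)·√0.00045 = 915.6 ft³/s.
Q_A = 415 ft³/s vs Q_B = 915.6 ft³/s, so channel B carries more.

channel B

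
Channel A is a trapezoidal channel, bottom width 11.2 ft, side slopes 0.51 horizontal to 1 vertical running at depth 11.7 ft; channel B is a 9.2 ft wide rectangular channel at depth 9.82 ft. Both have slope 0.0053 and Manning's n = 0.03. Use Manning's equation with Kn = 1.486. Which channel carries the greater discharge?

Channel A: With bottom width b = 11.2 ft and side slope z = 0.51: A = (b + zy)y = (11.2 + 0.51×11.7)×11.7 = 200.9 ft²; P = b + 2y√(1+z²) = 11.2 + 2×11.7×1.123 = 37.47 ft. Hydraulic radius R = A/P = 200.9/37.47 = 5.361 ft. Q_A = (1.486/0.03)·200.9·5.361^(2/3)·√0.0053 = 2219 ft³/s.
Channel B: Flow area A = b·y = 9.2 × 9.82 = 90.34 ft². Wetted perimeter P = b + 2y = 9.2 + 2×9.82 = 28.84 ft. Hydraulic radius R = A/P = 90.34/28.84 = 3.133 ft. Q_B = (1.486/0.03)·90.34·3.133^(2/3)·√0.0053 = 697.5 ft³/s.
Q_A = 2219 ft³/s vs Q_B = 697.5 ft³/s, so channel A carries more.

channel A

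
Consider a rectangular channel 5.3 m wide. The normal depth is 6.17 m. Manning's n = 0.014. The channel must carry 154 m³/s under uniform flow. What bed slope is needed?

S = 0.00191

Flow area A = b·y = 5.3 × 6.17 = 32.7 m². Wetted perimeter P = b + 2y = 5.3 + 2×6.17 = 17.64 m.
Hydraulic radius R = A/P = 32.7/17.64 = 1.854 m.
From Manning's equation, S = [nQ / (1 A R^(2/3))]² = [0.014 × 154 / (1 × 32.7 × 1.854^(2/3))]² = 0.00191.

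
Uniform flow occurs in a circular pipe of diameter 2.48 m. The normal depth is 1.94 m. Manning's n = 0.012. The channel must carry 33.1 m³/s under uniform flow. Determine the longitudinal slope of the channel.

For a circular section of diameter D = 2.48 m at depth y = 1.94 m, the central angle is θ = 2 arccos(1 − 2y/D) = 4.341 rad. Then A = (D²/8)(θ − sin θ) = 4.054 m² and P = Dθ/2 = 5.383 m.
Hydraulic radius R = A/P = 4.054/5.383 = 0.7531 m.
From Manning's equation, S = [nQ / (1 A R^(2/3))]² = [0.012 × 33.1 / (1 × 4.054 × 0.7531^(2/3))]² = 0.014.

S = 0.014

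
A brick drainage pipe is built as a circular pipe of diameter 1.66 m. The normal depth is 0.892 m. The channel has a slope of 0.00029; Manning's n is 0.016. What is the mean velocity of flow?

V = 0.61 m/s

For a circular section of diameter D = 1.66 m at depth y = 0.892 m, the central angle is θ = 2 arccos(1 − 2y/D) = 3.291 rad. Then A = (D²/8)(θ − sin θ) = 1.185 m² and P = Dθ/2 = 2.732 m.
Hydraulic radius R = A/P = 1.185/2.732 = 0.4338 m.
From Manning's equation, V = (1/n) R^(2/3) S^(1/2) = (1/0.016) × 0.4338^(2/3) × 0.00029^(1/2) = 0.61 m/s.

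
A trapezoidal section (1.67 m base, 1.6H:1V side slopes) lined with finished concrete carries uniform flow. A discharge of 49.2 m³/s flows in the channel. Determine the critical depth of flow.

At critical depth, Q² T / (g A³) = 1, i.e. A³/T = Q²/g = 49.2²/9.81 = 246.8.
At y = 2.96 m: A³/T = 611.9 — high.
At y = 1.97 m: A³/T = 107.5 — low.
At y = 2.4 m: A³/T = 247.3 — close enough.

y_c = 2.4 m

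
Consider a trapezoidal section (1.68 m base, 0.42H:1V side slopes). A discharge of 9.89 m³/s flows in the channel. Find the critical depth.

y_c = 1.35 m

At critical depth, Q² T / (g A³) = 1, i.e. A³/T = Q²/g = 9.89²/9.81 = 9.971.
Try y = 1.01 m: A³/T = 3.796 — short.
Try y = 1.35 m: A³/T = 9.919 — ≈ 9.971.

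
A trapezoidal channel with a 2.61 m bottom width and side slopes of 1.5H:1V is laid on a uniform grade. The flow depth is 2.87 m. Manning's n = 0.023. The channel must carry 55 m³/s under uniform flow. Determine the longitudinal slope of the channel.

S = 0.0023

With bottom width b = 2.61 m and side slope z = 1.5: A = (b + zy)y = (2.61 + 1.5×2.87)×2.87 = 19.85 m²; P = b + 2y√(1+z²) = 2.61 + 2×2.87×1.803 = 12.96 m.
Hydraulic radius R = A/P = 19.85/12.96 = 1.532 m.
From Manning's equation, S = [nQ / (1 A R^(2/3))]² = [0.023 × 55 / (1 × 19.85 × 1.532^(2/3))]² = 0.0023.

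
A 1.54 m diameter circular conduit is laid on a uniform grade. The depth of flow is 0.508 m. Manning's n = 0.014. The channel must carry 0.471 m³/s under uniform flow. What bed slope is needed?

S = 0.00081

For a circular section of diameter D = 1.54 m at depth y = 0.508 m, the central angle is θ = 2 arccos(1 − 2y/D) = 2.447 rad. Then A = (D²/8)(θ − sin θ) = 0.5358 m² and P = Dθ/2 = 1.884 m.
Hydraulic radius R = A/P = 0.5358/1.884 = 0.2843 m.
From Manning's equation, S = [nQ / (1 A R^(2/3))]² = [0.014 × 0.471 / (1 × 0.5358 × 0.2843^(2/3))]² = 0.00081.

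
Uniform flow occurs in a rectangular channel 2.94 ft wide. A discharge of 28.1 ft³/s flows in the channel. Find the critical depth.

For a rectangular channel, critical depth y_c = (q²/g)^(1/3) where q = Q/b = 28.1/2.94 = 9.558 ft²/s.
So y_c = (9.558²/32.2)^(1/3) = 1.42 ft.

y_c = 1.42 ft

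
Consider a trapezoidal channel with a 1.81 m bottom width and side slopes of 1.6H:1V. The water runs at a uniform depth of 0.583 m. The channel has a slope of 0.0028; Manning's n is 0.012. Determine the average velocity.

V = 2.39 m/s

With bottom width b = 1.81 m and side slope z = 1.6: A = (b + zy)y = (1.81 + 1.6×0.583)×0.583 = 1.599 m²; P = b + 2y√(1+z²) = 1.81 + 2×0.583×1.887 = 4.01 m.
Hydraulic radius R = A/P = 1.599/4.01 = 0.3988 m.
From Manning's equation, V = (1/n) R^(2/3) S^(1/2) = (1/0.012) × 0.3988^(2/3) × 0.0028^(1/2) = 2.39 m/s.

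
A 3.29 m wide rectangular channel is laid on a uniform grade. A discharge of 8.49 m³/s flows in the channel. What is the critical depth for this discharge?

For a rectangular channel, critical depth y_c = (q²/g)^(1/3) where q = Q/b = 8.49/3.29 = 2.581 m²/s.
So y_c = (2.581²/9.81)^(1/3) = 0.879 m.

y_c = 0.879 m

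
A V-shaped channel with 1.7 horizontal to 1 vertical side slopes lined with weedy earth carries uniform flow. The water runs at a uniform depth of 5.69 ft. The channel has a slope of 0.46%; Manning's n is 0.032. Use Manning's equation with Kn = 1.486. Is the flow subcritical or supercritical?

For a triangular section with side slope z = 1.7: A = zy² = 1.7×5.69² = 55.04 ft²; P = 2y√(1+z²) = 2×5.69×1.972 = 22.44 ft.
Hydraulic radius R = A/P = 55.04/22.44 = 2.452 ft.
V = (1.486/n) R^(2/3) √S = (1.486/0.032) × 2.452^(2/3) × √0.0046 = 5.727 ft/s. Hydraulic depth D_h = A/T = 55.04/19.35 = 2.845 ft.
Froude number Fr = V/√(g·D_h) = 5.727/√(32.2×2.845) = 0.598, which is less than 1, so the flow is subcritical.

subcritical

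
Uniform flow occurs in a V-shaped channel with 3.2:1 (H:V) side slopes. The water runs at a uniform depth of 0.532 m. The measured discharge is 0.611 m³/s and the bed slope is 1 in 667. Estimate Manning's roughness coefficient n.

For a triangular section with side slope z = 3.2: A = zy² = 3.2×0.532² = 0.9057 m²; P = 2y√(1+z²) = 2×0.532×3.353 = 3.567 m.
Hydraulic radius R = A/P = 0.9057/3.567 = 0.2539 m.
Rearranging Manning's equation: n = (1/Q) A R^(2/3) S^(1/2) = (1/0.611) × 0.9057 × 0.2539^(2/3) × √0.001499 = 0.023.

n = 0.023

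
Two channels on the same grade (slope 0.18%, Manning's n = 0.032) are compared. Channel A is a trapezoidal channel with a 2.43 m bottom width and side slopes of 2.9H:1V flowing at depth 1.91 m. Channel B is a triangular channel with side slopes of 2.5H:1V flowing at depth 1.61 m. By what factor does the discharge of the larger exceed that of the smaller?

Channel A: With bottom width b = 2.43 m and side slope z = 2.9: A = (b + zy)y = (2.43 + 2.9×1.91)×1.91 = 15.22 m²; P = b + 2y√(1+z²) = 2.43 + 2×1.91×3.068 = 14.15 m. Hydraulic radius R = A/P = 15.22/14.15 = 1.076 m. Q_A = (1/0.032)·15.22·1.076^(2/3)·√0.0018 = 21.19 m³/s.
Channel B: For a triangular section with side slope z = 2.5: A = zy² = 2.5×1.61² = 6.48 m²; P = 2y√(1+z²) = 2×1.61×2.693 = 8.67 m. Hydraulic radius R = A/P = 6.48/8.67 = 0.7474 m. Q_B = (1/0.032)·6.48·0.7474^(2/3)·√0.0018 = 7.076 m³/s.
The larger discharge is 21.19 m³/s and the smaller is 7.076 m³/s; the ratio is 2.99.

2.99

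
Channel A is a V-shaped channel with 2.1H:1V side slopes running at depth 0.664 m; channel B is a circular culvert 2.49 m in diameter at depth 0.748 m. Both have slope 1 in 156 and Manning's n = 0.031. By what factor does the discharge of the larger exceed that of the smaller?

1.68

Channel A: For a triangular section with side slope z = 2.1: A = zy² = 2.1×0.664² = 0.9259 m²; P = 2y√(1+z²) = 2×0.664×2.326 = 3.089 m. Hydraulic radius R = A/P = 0.9259/3.089 = 0.2997 m. Q_A = (1/0.031)·0.9259·0.2997^(2/3)·√0.00641 = 1.071 m³/s.
Channel B: For a circular section of diameter D = 2.49 m at depth y = 0.748 m, the central angle is θ = 2 arccos(1 − 2y/D) = 2.32 rad. Then A = (D²/8)(θ − sin θ) = 1.231 m² and P = Dθ/2 = 2.889 m. Hydraulic radius R = A/P = 1.231/2.889 = 0.4261 m. Q_B = (1/0.031)·1.231·0.4261^(2/3)·√0.00641 = 1.8 m³/s.
The larger discharge is 1.8 m³/s and the smaller is 1.071 m³/s; the ratio is 1.68.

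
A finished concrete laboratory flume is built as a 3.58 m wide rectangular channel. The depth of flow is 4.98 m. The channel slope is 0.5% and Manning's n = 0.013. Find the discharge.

Flow area A = b·y = 3.58 × 4.98 = 17.83 m². Wetted perimeter P = b + 2y = 3.58 + 2×4.98 = 13.54 m.
Hydraulic radius R = A/P = 17.83/13.54 = 1.317 m.
Manning's equation: Q = (1/n) A R^(2/3) S^(1/2) = (1/0.013) × 17.83 × 1.317^(2/3) × 0.005^(1/2) = 116 m³/s.

Q = 116 m³/s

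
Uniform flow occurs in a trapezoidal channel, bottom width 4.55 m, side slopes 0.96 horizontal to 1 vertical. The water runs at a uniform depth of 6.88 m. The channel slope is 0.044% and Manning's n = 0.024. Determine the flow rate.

With bottom width b = 4.55 m and side slope z = 0.96: A = (b + zy)y = (4.55 + 0.96×6.88)×6.88 = 76.75 m²; P = b + 2y√(1+z²) = 4.55 + 2×6.88×1.386 = 23.62 m.
Hydraulic radius R = A/P = 76.75/23.62 = 3.249 m.
Manning's equation: Q = (1/n) A R^(2/3) S^(1/2) = (1/0.024) × 76.75 × 3.249^(2/3) × 0.00044^(1/2) = 147 m³/s.

Q = 147 m³/s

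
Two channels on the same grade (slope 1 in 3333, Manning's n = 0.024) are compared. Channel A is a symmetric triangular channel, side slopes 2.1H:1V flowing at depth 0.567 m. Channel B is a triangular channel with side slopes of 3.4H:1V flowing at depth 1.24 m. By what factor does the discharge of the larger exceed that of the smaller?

13.6

Channel A: For a triangular section with side slope z = 2.1: A = zy² = 2.1×0.567² = 0.6751 m²; P = 2y√(1+z²) = 2×0.567×2.326 = 2.638 m. Hydraulic radius R = A/P = 0.6751/2.638 = 0.256 m. Q_A = (1/0.024)·0.6751·0.256^(2/3)·√0.0003 = 0.1964 m³/s.
Channel B: For a triangular section with side slope z = 3.4: A = zy² = 3.4×1.24² = 5.228 m²; P = 2y√(1+z²) = 2×1.24×3.544 = 8.789 m. Hydraulic radius R = A/P = 5.228/8.789 = 0.5948 m. Q_B = (1/0.024)·5.228·0.5948^(2/3)·√0.0003 = 2.669 m³/s.
The larger discharge is 2.669 m³/s and the smaller is 0.1964 m³/s; the ratio is 13.6.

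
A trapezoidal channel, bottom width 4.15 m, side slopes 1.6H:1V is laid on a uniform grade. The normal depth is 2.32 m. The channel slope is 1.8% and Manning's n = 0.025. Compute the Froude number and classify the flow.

With bottom width b = 4.15 m and side slope z = 1.6: A = (b + zy)y = (4.15 + 1.6×2.32)×2.32 = 18.24 m²; P = b + 2y√(1+z²) = 4.15 + 2×2.32×1.887 = 12.9 m.
Hydraulic radius R = A/P = 18.24/12.9 = 1.413 m.
V = (1/n) R^(2/3) √S = (1/0.025) × 1.413^(2/3) × √0.018 = 6.759 m/s. Hydraulic depth D_h = A/T = 18.24/11.57 = 1.576 m.
Froude number Fr = V/√(g·D_h) = 6.759/√(9.81×1.576) = 1.72, which is greater than 1, so the flow is supercritical.

supercritical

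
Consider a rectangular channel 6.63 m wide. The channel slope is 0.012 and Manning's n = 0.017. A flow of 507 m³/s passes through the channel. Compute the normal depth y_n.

Manning's equation rearranged: A R^(2/3) = nQ / (1·√S) = 0.017 × 507 / (√0.012) = 78.68.
Try y = 5.57 m: A R^(2/3) = 60.14 — short.
Try y = 7.78 m: A R^(2/3) = 90.51 — over.
Try y = 6.93 m: A R^(2/3) = 78.71 — close enough.

y_n = 6.93 m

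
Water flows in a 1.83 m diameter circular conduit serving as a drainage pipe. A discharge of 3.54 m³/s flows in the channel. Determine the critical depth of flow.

y_c = 0.922 m

At critical depth, Q² T / (g A³) = 1, i.e. A³/T = Q²/g = 3.54²/9.81 = 1.277.
Try y = 0.672 m: A³/T = 0.3806 — low.
Try y = 1.02 m: A³/T = 1.882 — high.
Try y = 0.922 m: A³/T = 1.28 — close enough.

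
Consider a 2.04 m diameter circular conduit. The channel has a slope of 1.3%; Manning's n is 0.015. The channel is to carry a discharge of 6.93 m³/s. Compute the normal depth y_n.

y_n = 0.943 m

Manning's equation rearranged: A R^(2/3) = nQ / (1·√S) = 0.015 × 6.93 / (√0.013) = 0.9117.
At y = 1.13 m: A R^(2/3) = 1.236 — high.
At y = 0.659 m: A R^(2/3) = 0.4711 — low.
At y = 0.943 m: A R^(2/3) = 0.9111 — ≈ 0.9117.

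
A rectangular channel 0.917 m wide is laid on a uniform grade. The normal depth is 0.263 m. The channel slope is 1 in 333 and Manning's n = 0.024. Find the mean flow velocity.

Flow area A = b·y = 0.917 × 0.263 = 0.2412 m². Wetted perimeter P = b + 2y = 0.917 + 2×0.263 = 1.443 m.
Hydraulic radius R = A/P = 0.2412/1.443 = 0.1671 m.
From Manning's equation, V = (1/n) R^(2/3) S^(1/2) = (1/0.024) × 0.1671^(2/3) × 0.003003^(1/2) = 0.693 m/s.

V = 0.693 m/s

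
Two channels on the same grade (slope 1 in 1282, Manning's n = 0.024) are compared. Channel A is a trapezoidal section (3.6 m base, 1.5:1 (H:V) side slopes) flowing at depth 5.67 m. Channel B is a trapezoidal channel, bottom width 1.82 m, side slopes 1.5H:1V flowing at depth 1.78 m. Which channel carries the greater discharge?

channel A

Channel A: With bottom width b = 3.6 m and side slope z = 1.5: A = (b + zy)y = (3.6 + 1.5×5.67)×5.67 = 68.64 m²; P = b + 2y√(1+z²) = 3.6 + 2×5.67×1.803 = 24.04 m. Hydraulic radius R = A/P = 68.64/24.04 = 2.855 m. Q_A = (1/0.024)·68.64·2.855^(2/3)·√0.00078 = 160.7 m³/s.
Channel B: With bottom width b = 1.82 m and side slope z = 1.5: A = (b + zy)y = (1.82 + 1.5×1.78)×1.78 = 7.992 m²; P = b + 2y√(1+z²) = 1.82 + 2×1.78×1.803 = 8.238 m. Hydraulic radius R = A/P = 7.992/8.238 = 0.9702 m. Q_B = (1/0.024)·7.992·0.9702^(2/3)·√0.00078 = 9.115 m³/s.
Q_A = 160.7 m³/s vs Q_B = 9.115 m³/s, so channel A carries more.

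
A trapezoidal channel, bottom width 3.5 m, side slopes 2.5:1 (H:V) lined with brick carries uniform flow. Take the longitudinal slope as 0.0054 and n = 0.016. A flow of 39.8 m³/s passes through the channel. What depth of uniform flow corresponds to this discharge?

y_n = 1.37 m

Manning's equation rearranged: A R^(2/3) = nQ / (1·√S) = 0.016 × 39.8 / (√0.0054) = 8.666.
At y = 1.18 m: A R^(2/3) = 6.407 — short.
At y = 1.66 m: A R^(2/3) = 12.88 — over.
At y = 1.37 m: A R^(2/3) = 8.661 — close enough.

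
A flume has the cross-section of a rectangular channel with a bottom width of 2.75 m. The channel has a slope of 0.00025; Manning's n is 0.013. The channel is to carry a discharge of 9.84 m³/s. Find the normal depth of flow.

y_n = 3.05 m

Manning's equation rearranged: A R^(2/3) = nQ / (1·√S) = 0.013 × 9.84 / (√0.00025) = 8.09.
Trying y = 3.78 m: A R^(2/3) = 10.45 — high.
Trying y = 2.36 m: A R^(2/3) = 5.909 — low.
Trying y = 3.05 m: A R^(2/3) = 8.093 — matches.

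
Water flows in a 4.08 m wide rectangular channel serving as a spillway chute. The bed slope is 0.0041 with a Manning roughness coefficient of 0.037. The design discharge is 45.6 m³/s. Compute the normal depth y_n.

Manning's equation rearranged: A R^(2/3) = nQ / (1·√S) = 0.037 × 45.6 / (√0.0041) = 26.35.
Trying y = 3.86 m: A R^(2/3) = 19.09 — low.
Trying y = 5.69 m: A R^(2/3) = 30.44 — high.
Trying y = 5.04 m: A R^(2/3) = 26.37 — ≈ 26.35.

y_n = 5.04 m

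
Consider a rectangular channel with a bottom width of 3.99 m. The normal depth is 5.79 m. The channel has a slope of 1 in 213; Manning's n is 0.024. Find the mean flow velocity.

V = 3.71 m/s

Flow area A = b·y = 3.99 × 5.79 = 23.1 m². Wetted perimeter P = b + 2y = 3.99 + 2×5.79 = 15.57 m.
Hydraulic radius R = A/P = 23.1/15.57 = 1.484 m.
From Manning's equation, V = (1/n) R^(2/3) S^(1/2) = (1/0.024) × 1.484^(2/3) × 0.004695^(1/2) = 3.71 m/s.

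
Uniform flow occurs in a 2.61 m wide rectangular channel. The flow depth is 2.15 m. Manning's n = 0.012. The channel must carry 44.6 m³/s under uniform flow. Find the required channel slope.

Flow area A = b·y = 2.61 × 2.15 = 5.611 m². Wetted perimeter P = b + 2y = 2.61 + 2×2.15 = 6.91 m.
Hydraulic radius R = A/P = 5.611/6.91 = 0.8121 m.
From Manning's equation, S = [nQ / (1 A R^(2/3))]² = [0.012 × 44.6 / (1 × 5.611 × 0.8121^(2/3))]² = 0.012.

S = 0.012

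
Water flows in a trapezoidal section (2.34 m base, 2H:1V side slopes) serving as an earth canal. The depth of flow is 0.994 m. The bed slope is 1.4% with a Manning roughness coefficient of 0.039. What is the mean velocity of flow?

With bottom width b = 2.34 m and side slope z = 2: A = (b + zy)y = (2.34 + 2×0.994)×0.994 = 4.302 m²; P = b + 2y√(1+z²) = 2.34 + 2×0.994×2.236 = 6.785 m.
Hydraulic radius R = A/P = 4.302/6.785 = 0.634 m.
From Manning's equation, V = (1/n) R^(2/3) S^(1/2) = (1/0.039) × 0.634^(2/3) × 0.014^(1/2) = 2.24 m/s.

V = 2.24 m/s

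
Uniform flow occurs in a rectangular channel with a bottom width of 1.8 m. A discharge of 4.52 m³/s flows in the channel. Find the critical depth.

For a rectangular channel, critical depth y_c = (q²/g)^(1/3) where q = Q/b = 4.52/1.8 = 2.511 m²/s.
So y_c = (2.511²/9.81)^(1/3) = 0.863 m.

y_c = 0.863 m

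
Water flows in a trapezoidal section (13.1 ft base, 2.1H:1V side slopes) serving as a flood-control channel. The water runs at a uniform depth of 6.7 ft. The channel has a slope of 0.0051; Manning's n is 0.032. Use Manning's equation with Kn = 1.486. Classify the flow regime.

subcritical

With bottom width b = 13.1 ft and side slope z = 2.1: A = (b + zy)y = (13.1 + 2.1×6.7)×6.7 = 182 ft²; P = b + 2y√(1+z²) = 13.1 + 2×6.7×2.326 = 44.27 ft.
Hydraulic radius R = A/P = 182/44.27 = 4.112 ft.
V = (1.486/n) R^(2/3) √S = (1.486/0.032) × 4.112^(2/3) × √0.0051 = 8.512 ft/s. Hydraulic depth D_h = A/T = 182/41.24 = 4.414 ft.
Froude number Fr = V/√(g·D_h) = 8.512/√(32.2×4.414) = 0.714, which is less than 1, so the flow is subcritical.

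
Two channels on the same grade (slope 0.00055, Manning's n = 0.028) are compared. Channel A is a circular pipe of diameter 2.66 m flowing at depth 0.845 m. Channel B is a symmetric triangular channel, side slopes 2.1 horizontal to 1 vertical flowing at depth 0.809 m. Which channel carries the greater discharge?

channel A

Channel A: For a circular section of diameter D = 2.66 m at depth y = 0.845 m, the central angle is θ = 2 arccos(1 − 2y/D) = 2.395 rad. Then A = (D²/8)(θ − sin θ) = 1.518 m² and P = Dθ/2 = 3.185 m. Hydraulic radius R = A/P = 1.518/3.185 = 0.4764 m. Q_A = (1/0.028)·1.518·0.4764^(2/3)·√0.00055 = 0.7754 m³/s.
Channel B: For a triangular section with side slope z = 2.1: A = zy² = 2.1×0.809² = 1.374 m²; P = 2y√(1+z²) = 2×0.809×2.326 = 3.763 m. Hydraulic radius R = A/P = 1.374/3.763 = 0.3652 m. Q_B = (1/0.028)·1.374·0.3652^(2/3)·√0.00055 = 0.5882 m³/s.
Q_A = 0.7754 m³/s vs Q_B = 0.5882 m³/s, so channel A carries more.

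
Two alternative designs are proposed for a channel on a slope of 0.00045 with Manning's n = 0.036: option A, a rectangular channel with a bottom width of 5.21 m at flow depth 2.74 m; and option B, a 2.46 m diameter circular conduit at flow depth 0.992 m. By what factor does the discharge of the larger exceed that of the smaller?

Channel A: Flow area A = b·y = 5.21 × 2.74 = 14.28 m². Wetted perimeter P = b + 2y = 5.21 + 2×2.74 = 10.69 m. Hydraulic radius R = A/P = 14.28/10.69 = 1.335 m. Q_A = (1/0.036)·14.28·1.335^(2/3)·√0.00045 = 10.2 m³/s.
Channel B: For a circular section of diameter D = 2.46 m at depth y = 0.992 m, the central angle is θ = 2 arccos(1 − 2y/D) = 2.752 rad. Then A = (D²/8)(θ − sin θ) = 1.795 m² and P = Dθ/2 = 3.385 m. Hydraulic radius R = A/P = 1.795/3.385 = 0.5302 m. Q_B = (1/0.036)·1.795·0.5302^(2/3)·√0.00045 = 0.6927 m³/s.
The larger discharge is 10.2 m³/s and the smaller is 0.6927 m³/s; the ratio is 14.7.

14.7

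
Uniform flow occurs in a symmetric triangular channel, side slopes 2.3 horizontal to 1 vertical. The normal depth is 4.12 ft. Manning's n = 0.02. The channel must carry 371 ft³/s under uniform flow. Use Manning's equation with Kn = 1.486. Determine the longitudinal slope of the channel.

For a triangular section with side slope z = 2.3: A = zy² = 2.3×4.12² = 39.04 ft²; P = 2y√(1+z²) = 2×4.12×2.508 = 20.67 ft.
Hydraulic radius R = A/P = 39.04/20.67 = 1.889 ft.
From Manning's equation, S = [nQ / (1.486 A R^(2/3))]² = [0.02 × 371 / (1.486 × 39.04 × 1.889^(2/3))]² = 0.007.

S = 0.007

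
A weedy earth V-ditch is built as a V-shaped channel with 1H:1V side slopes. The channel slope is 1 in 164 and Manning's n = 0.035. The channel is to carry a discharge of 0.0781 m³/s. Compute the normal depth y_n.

Manning's equation rearranged: A R^(2/3) = nQ / (1·√S) = 0.035 × 0.0781 / (√0.006098) = 0.03501.
At y = 0.466 m: A R^(2/3) = 0.06526 — too large.
At y = 0.271 m: A R^(2/3) = 0.01538 — too small.
At y = 0.369 m: A R^(2/3) = 0.03502 — matches.

y_n = 0.369 m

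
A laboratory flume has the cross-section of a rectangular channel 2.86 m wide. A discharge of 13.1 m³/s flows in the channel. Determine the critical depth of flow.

y_c = 1.29 m

For a rectangular channel, critical depth y_c = (q²/g)^(1/3) where q = Q/b = 13.1/2.86 = 4.58 m²/s.
So y_c = (4.58²/9.81)^(1/3) = 1.29 m.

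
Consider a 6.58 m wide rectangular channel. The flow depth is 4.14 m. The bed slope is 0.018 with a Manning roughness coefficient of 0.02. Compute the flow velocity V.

Flow area A = b·y = 6.58 × 4.14 = 27.24 m². Wetted perimeter P = b + 2y = 6.58 + 2×4.14 = 14.86 m.
Hydraulic radius R = A/P = 27.24/14.86 = 1.833 m.
From Manning's equation, V = (1/n) R^(2/3) S^(1/2) = (1/0.02) × 1.833^(2/3) × 0.018^(1/2) = 10 m/s.

V = 10 m/s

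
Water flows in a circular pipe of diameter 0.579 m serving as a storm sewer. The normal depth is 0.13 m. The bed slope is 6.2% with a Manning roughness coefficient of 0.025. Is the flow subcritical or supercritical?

supercritical

For a circular section of diameter D = 0.579 m at depth y = 0.13 m, the central angle is θ = 2 arccos(1 − 2y/D) = 1.975 rad. Then A = (D²/8)(θ − sin θ) = 0.04421 m² and P = Dθ/2 = 0.5716 m.
Hydraulic radius R = A/P = 0.04421/0.5716 = 0.07734 m.
V = (1/n) R^(2/3) √S = (1/0.025) × 0.07734^(2/3) × √0.062 = 1.808 m/s. Hydraulic depth D_h = A/T = 0.04421/0.4832 = 0.0915 m.
Froude number Fr = V/√(g·D_h) = 1.808/√(9.81×0.0915) = 1.91, which is greater than 1, so the flow is supercritical.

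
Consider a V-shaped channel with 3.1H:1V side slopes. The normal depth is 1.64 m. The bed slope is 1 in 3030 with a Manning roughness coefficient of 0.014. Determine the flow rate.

Q = 9.17 m³/s

For a triangular section with side slope z = 3.1: A = zy² = 3.1×1.64² = 8.338 m²; P = 2y√(1+z²) = 2×1.64×3.257 = 10.68 m.
Hydraulic radius R = A/P = 8.338/10.68 = 0.7804 m.
Manning's equation: Q = (1/n) A R^(2/3) S^(1/2) = (1/0.014) × 8.338 × 0.7804^(2/3) × 0.00033^(1/2) = 9.17 m³/s.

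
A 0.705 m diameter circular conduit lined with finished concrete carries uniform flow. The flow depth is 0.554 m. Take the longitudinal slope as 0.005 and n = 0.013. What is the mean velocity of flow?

For a circular section of diameter D = 0.705 m at depth y = 0.554 m, the central angle is θ = 2 arccos(1 − 2y/D) = 4.359 rad. Then A = (D²/8)(θ − sin θ) = 0.3291 m² and P = Dθ/2 = 1.536 m.
Hydraulic radius R = A/P = 0.3291/1.536 = 0.2142 m.
From Manning's equation, V = (1/n) R^(2/3) S^(1/2) = (1/0.013) × 0.2142^(2/3) × 0.005^(1/2) = 1.95 m/s.

V = 1.95 m/s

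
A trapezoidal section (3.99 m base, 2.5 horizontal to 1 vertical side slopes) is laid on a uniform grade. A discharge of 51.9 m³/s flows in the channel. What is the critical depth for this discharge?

At critical depth, Q² T / (g A³) = 1, i.e. A³/T = Q²/g = 51.9²/9.81 = 274.6.
Trying y = 2.14 m: A³/T = 543.6 — high.
Trying y = 1.23 m: A³/T = 64.72 — low.
Trying y = 1.8 m: A³/T = 274.7 — close enough.

y_c = 1.8 m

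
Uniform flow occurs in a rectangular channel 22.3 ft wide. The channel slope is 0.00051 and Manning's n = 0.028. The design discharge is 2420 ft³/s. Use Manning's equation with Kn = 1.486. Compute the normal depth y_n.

y_n = 23.5 ft

Manning's equation rearranged: A R^(2/3) = nQ / (1.486·√S) = 0.028 × 2420 / (1.486 × √0.00051) = 2019.
At y = 29.5 ft: A R^(2/3) = 2651 — high.
At y = 17.3 ft: A R^(2/3) = 1382 — low.
At y = 23.5 ft: A R^(2/3) = 2019 — close enough.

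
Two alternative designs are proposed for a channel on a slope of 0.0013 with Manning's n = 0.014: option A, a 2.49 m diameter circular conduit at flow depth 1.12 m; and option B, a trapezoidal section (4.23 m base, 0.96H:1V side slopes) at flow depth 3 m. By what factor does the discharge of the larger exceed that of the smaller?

Channel A: For a circular section of diameter D = 2.49 m at depth y = 1.12 m, the central angle is θ = 2 arccos(1 − 2y/D) = 2.94 rad. Then A = (D²/8)(θ − sin θ) = 2.124 m² and P = Dθ/2 = 3.661 m. Hydraulic radius R = A/P = 2.124/3.661 = 0.5802 m. Q_A = (1/0.014)·2.124·0.5802^(2/3)·√0.0013 = 3.805 m³/s.
Channel B: With bottom width b = 4.23 m and side slope z = 0.96: A = (b + zy)y = (4.23 + 0.96×3)×3 = 21.33 m²; P = b + 2y√(1+z²) = 4.23 + 2×3×1.386 = 12.55 m. Hydraulic radius R = A/P = 21.33/12.55 = 1.7 m. Q_B = (1/0.014)·21.33·1.7^(2/3)·√0.0013 = 78.25 m³/s.
The larger discharge is 78.25 m³/s and the smaller is 3.805 m³/s; the ratio is 20.6.

20.6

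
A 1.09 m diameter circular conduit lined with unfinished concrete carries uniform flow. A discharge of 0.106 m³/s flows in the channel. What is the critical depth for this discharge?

At critical depth, Q² T / (g A³) = 1, i.e. A³/T = Q²/g = 0.106²/9.81 = 0.001145.
Trying y = 0.122 m: A³/T = 0.0002735 — short.
Trying y = 0.217 m: A³/T = 0.002641 — over.
Trying y = 0.175 m: A³/T = 0.001135 — close enough.

y_c = 0.175 m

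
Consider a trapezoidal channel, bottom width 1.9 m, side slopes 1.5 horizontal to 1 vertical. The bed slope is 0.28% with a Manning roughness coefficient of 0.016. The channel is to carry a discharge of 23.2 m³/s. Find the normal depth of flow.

Manning's equation rearranged: A R^(2/3) = nQ / (1·√S) = 0.016 × 23.2 / (√0.0028) = 7.015.
At y = 2.05 m: A R^(2/3) = 10.85 — high.
At y = 1.27 m: A R^(2/3) = 3.974 — low.
At y = 1.67 m: A R^(2/3) = 7.002 — ≈ 7.015.

y_n = 1.67 m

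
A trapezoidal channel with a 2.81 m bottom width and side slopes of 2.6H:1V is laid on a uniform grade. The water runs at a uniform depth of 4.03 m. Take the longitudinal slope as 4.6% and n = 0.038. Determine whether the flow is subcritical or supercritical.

supercritical

With bottom width b = 2.81 m and side slope z = 2.6: A = (b + zy)y = (2.81 + 2.6×4.03)×4.03 = 53.55 m²; P = b + 2y√(1+z²) = 2.81 + 2×4.03×2.786 = 25.26 m.
Hydraulic radius R = A/P = 53.55/25.26 = 2.12 m.
V = (1/n) R^(2/3) √S = (1/0.038) × 2.12^(2/3) × √0.046 = 9.314 m/s. Hydraulic depth D_h = A/T = 53.55/23.77 = 2.253 m.
Froude number Fr = V/√(g·D_h) = 9.314/√(9.81×2.253) = 1.98, which is greater than 1, so the flow is supercritical.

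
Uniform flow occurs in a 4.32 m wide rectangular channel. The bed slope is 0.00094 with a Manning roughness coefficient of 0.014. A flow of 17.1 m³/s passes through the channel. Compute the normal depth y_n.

Manning's equation rearranged: A R^(2/3) = nQ / (1·√S) = 0.014 × 17.1 / (√0.00094) = 7.808.
Try y = 1.5 m: A R^(2/3) = 5.974 — too small.
Try y = 2.08 m: A R^(2/3) = 9.339 — too large.
Try y = 1.82 m: A R^(2/3) = 7.798 — close enough.

y_n = 1.82 m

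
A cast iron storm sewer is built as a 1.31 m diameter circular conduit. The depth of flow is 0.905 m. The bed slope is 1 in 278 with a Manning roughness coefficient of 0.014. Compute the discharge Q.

Q = 2.26 m³/s

For a circular section of diameter D = 1.31 m at depth y = 0.905 m, the central angle is θ = 2 arccos(1 − 2y/D) = 3.925 rad. Then A = (D²/8)(θ − sin θ) = 0.9933 m² and P = Dθ/2 = 2.571 m.
Hydraulic radius R = A/P = 0.9933/2.571 = 0.3864 m.
Manning's equation: Q = (1/n) A R^(2/3) S^(1/2) = (1/0.014) × 0.9933 × 0.3864^(2/3) × 0.003597^(1/2) = 2.26 m³/s.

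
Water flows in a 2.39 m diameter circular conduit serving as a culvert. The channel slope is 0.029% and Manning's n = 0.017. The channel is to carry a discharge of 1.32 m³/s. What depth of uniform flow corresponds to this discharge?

Manning's equation rearranged: A R^(2/3) = nQ / (1·√S) = 0.017 × 1.32 / (√0.00029) = 1.318.
Try y = 1.17 m: A R^(2/3) = 1.535 — over.
Try y = 0.93 m: A R^(2/3) = 1.02 — short.
Try y = 1.07 m: A R^(2/3) = 1.314 — close enough.

y_n = 1.07 m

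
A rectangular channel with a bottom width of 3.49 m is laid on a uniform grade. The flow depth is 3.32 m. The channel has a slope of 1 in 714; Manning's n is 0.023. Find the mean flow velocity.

Flow area A = b·y = 3.49 × 3.32 = 11.59 m². Wetted perimeter P = b + 2y = 3.49 + 2×3.32 = 10.13 m.
Hydraulic radius R = A/P = 11.59/10.13 = 1.144 m.
From Manning's equation, V = (1/n) R^(2/3) S^(1/2) = (1/0.023) × 1.144^(2/3) × 0.001401^(1/2) = 1.78 m/s.

V = 1.78 m/s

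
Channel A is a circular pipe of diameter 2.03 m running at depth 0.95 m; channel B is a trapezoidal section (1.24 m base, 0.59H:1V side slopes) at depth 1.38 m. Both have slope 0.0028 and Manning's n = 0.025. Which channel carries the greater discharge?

channel B

Channel A: For a circular section of diameter D = 2.03 m at depth y = 0.95 m, the central angle is θ = 2 arccos(1 − 2y/D) = 3.013 rad. Then A = (D²/8)(θ − sin θ) = 1.486 m² and P = Dθ/2 = 3.059 m. Hydraulic radius R = A/P = 1.486/3.059 = 0.486 m. Q_A = (1/0.025)·1.486·0.486^(2/3)·√0.0028 = 1.945 m³/s.
Channel B: With bottom width b = 1.24 m and side slope z = 0.59: A = (b + zy)y = (1.24 + 0.59×1.38)×1.38 = 2.835 m²; P = b + 2y√(1+z²) = 1.24 + 2×1.38×1.161 = 4.445 m. Hydraulic radius R = A/P = 2.835/4.445 = 0.6378 m. Q_B = (1/0.025)·2.835·0.6378^(2/3)·√0.0028 = 4.446 m³/s.
Q_A = 1.945 m³/s vs Q_B = 4.446 m³/s, so channel B carries more.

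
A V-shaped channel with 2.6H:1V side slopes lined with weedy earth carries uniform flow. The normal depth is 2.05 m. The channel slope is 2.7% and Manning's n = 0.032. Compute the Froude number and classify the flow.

supercritical

For a triangular section with side slope z = 2.6: A = zy² = 2.6×2.05² = 10.93 m²; P = 2y√(1+z²) = 2×2.05×2.786 = 11.42 m.
Hydraulic radius R = A/P = 10.93/11.42 = 0.9567 m.
V = (1/n) R^(2/3) √S = (1/0.032) × 0.9567^(2/3) × √0.027 = 4.986 m/s. Hydraulic depth D_h = A/T = 10.93/10.66 = 1.025 m.
Froude number Fr = V/√(g·D_h) = 4.986/√(9.81×1.025) = 1.57, which is greater than 1, so the flow is supercritical.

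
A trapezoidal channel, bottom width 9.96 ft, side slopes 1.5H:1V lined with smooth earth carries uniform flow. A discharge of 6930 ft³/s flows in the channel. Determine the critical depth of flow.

y_c = 13.8 ft

At critical depth, Q² T / (g A³) = 1, i.e. A³/T = Q²/g = 6930²/32.2 = 1491000.
Trying y = 16.9 ft: A³/T = 3503000 — high.
Trying y = 11.2 ft: A³/T = 618100 — low.
Trying y = 13.8 ft: A³/T = 1475000 — close enough.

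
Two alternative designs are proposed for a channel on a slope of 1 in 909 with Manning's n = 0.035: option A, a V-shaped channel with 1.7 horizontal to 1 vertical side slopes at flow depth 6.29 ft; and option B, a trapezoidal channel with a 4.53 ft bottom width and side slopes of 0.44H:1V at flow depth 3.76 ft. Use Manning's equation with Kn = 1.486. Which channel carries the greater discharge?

Channel A: For a triangular section with side slope z = 1.7: A = zy² = 1.7×6.29² = 67.26 ft²; P = 2y√(1+z²) = 2×6.29×1.972 = 24.81 ft. Hydraulic radius R = A/P = 67.26/24.81 = 2.711 ft. Q_A = (1.486/0.035)·67.26·2.711^(2/3)·√0.0011 = 184.1 ft³/s.
Channel B: With bottom width b = 4.53 ft and side slope z = 0.44: A = (b + zy)y = (4.53 + 0.44×3.76)×3.76 = 23.25 ft²; P = b + 2y√(1+z²) = 4.53 + 2×3.76×1.093 = 12.75 ft. Hydraulic radius R = A/P = 23.25/12.75 = 1.824 ft. Q_B = (1.486/0.035)·23.25·1.824^(2/3)·√0.0011 = 48.89 ft³/s.
Q_A = 184.1 ft³/s vs Q_B = 48.89 ft³/s, so channel A carries more.

channel A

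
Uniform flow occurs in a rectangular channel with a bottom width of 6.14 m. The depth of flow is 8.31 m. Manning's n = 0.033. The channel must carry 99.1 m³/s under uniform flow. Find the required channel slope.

Flow area A = b·y = 6.14 × 8.31 = 51.02 m². Wetted perimeter P = b + 2y = 6.14 + 2×8.31 = 22.76 m.
Hydraulic radius R = A/P = 51.02/22.76 = 2.242 m.
From Manning's equation, S = [nQ / (1 A R^(2/3))]² = [0.033 × 99.1 / (1 × 51.02 × 2.242^(2/3))]² = 0.0014.

S = 0.0014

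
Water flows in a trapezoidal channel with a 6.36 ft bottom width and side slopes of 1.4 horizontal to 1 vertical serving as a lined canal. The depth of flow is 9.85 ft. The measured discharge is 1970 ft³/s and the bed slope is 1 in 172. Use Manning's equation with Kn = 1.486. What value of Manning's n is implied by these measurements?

n = 0.0331

With bottom width b = 6.36 ft and side slope z = 1.4: A = (b + zy)y = (6.36 + 1.4×9.85)×9.85 = 198.5 ft²; P = b + 2y√(1+z²) = 6.36 + 2×9.85×1.72 = 40.25 ft.
Hydraulic radius R = A/P = 198.5/40.25 = 4.931 ft.
Rearranging Manning's equation: n = (1.486/Q) A R^(2/3) S^(1/2) = (1.486/1970) × 198.5 × 4.931^(2/3) × √0.005814 = 0.0331.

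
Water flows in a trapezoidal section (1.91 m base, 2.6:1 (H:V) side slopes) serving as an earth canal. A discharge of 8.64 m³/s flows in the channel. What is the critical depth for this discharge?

At critical depth, Q² T / (g A³) = 1, i.e. A³/T = Q²/g = 8.64²/9.81 = 7.61.
Trying y = 1 m: A³/T = 12.9 — high.
Trying y = 0.875 m: A³/T = 7.601 — matches.

y_c = 0.875 m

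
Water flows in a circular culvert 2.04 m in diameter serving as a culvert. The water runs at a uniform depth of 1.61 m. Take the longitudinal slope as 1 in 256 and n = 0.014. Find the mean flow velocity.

For a circular section of diameter D = 2.04 m at depth y = 1.61 m, the central angle is θ = 2 arccos(1 − 2y/D) = 4.375 rad. Then A = (D²/8)(θ − sin θ) = 2.767 m² and P = Dθ/2 = 4.463 m.
Hydraulic radius R = A/P = 2.767/4.463 = 0.62 m.
From Manning's equation, V = (1/n) R^(2/3) S^(1/2) = (1/0.014) × 0.62^(2/3) × 0.003906^(1/2) = 3.25 m/s.

V = 3.25 m/s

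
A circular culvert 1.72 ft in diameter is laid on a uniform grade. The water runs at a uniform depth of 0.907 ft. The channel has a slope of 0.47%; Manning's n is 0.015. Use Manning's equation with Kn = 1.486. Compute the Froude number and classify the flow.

subcritical

For a circular section of diameter D = 1.72 ft at depth y = 0.907 ft, the central angle is θ = 2 arccos(1 − 2y/D) = 3.251 rad. Then A = (D²/8)(θ − sin θ) = 1.243 ft² and P = Dθ/2 = 2.796 ft.
Hydraulic radius R = A/P = 1.243/2.796 = 0.4444 ft.
V = (1.486/n) R^(2/3) √S = (1.486/0.015) × 0.4444^(2/3) × √0.0047 = 3.955 ft/s. Hydraulic depth D_h = A/T = 1.243/1.717 = 0.7235 ft.
Froude number Fr = V/√(g·D_h) = 3.955/√(32.2×0.7235) = 0.819, which is less than 1, so the flow is subcritical.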